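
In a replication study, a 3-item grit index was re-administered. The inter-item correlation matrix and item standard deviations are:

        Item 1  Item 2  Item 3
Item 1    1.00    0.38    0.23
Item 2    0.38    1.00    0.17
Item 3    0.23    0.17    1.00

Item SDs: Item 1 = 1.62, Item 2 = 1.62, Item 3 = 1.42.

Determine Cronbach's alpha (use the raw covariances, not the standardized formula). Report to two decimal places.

Σσ²ᵢ = 1.62² + 1.62² + 1.42² = 7.2652
Covariances σ_ij = r_ij · s_i · s_j:
  σ(Item 1,Item 2) = 0.38 × 1.62 × 1.62 = 0.9973
  σ(Item 1,Item 3) = 0.23 × 1.62 × 1.42 = 0.5291
  σ(Item 2,Item 3) = 0.17 × 1.62 × 1.42 = 0.3911
σ²_T = Σσ²ᵢ + 2·Σσ_ij = 7.2652 + 2 × 1.9175 = 11.1002
α = (3/2)·(1 − 7.2652/11.1002) = 0.52

Cronbach's alpha = 0.52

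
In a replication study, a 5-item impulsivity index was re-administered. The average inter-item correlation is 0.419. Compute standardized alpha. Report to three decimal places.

Standardized α = k·r̄ / (1 + (k−1)·r̄) = 5 × 0.419 / (1 + 4 × 0.419)
  = 2.0950 / 2.6760 = 0.783

α = 0.783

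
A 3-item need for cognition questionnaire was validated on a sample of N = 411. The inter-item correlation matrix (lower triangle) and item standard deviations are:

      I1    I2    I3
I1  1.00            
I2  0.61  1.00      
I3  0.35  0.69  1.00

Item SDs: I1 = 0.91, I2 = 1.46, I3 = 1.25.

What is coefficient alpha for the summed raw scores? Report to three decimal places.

Σσ²ᵢ = 0.91² + 1.46² + 1.25² = 4.5222
Covariances σ_ij = r_ij · s_i · s_j:
  σ(I1,I2) = 0.61 × 0.91 × 1.46 = 0.8104
  σ(I1,I3) = 0.35 × 0.91 × 1.25 = 0.3981
  σ(I2,I3) = 0.69 × 1.46 × 1.25 = 1.2592
σ²_T = Σσ²ᵢ + 2·Σσ_ij = 4.5222 + 2 × 2.4677 = 9.4576
α = (3/2)·(1 − 4.5222/9.4576) = 0.783

coefficient alpha = 0.783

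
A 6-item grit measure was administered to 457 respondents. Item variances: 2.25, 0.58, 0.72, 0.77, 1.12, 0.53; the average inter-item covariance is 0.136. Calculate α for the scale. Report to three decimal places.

Σσᵢ² = 2.25 + 0.58 + 0.72 + 0.77 + 1.12 + 0.53 = 5.97
Sum of the 15 distinct covariances = 15 × 0.136 = 2.040
σ²_total = Σσᵢ² + 2·Σcov = 5.97 + 2 × 2.040 = 10.050
α = (6/5)·(1 − 5.97/10.050) = 0.487

α = 0.487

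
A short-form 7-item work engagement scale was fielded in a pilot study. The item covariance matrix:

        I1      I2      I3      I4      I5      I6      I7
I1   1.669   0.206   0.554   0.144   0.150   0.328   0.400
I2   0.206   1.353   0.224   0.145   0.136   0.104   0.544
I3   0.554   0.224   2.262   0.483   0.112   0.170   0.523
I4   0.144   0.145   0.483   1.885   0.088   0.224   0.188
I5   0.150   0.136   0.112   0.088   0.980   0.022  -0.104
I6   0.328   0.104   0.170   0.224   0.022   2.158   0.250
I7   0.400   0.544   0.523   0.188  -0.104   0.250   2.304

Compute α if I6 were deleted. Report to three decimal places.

Remaining items: I1, I2, I3, I4, I5, I7 (k = 6).
ΣVar(i) = 1.669 + 1.353 + 2.262 + 1.885 + 0.980 + 2.304 = 10.453
total variance = 10.453 + 2 × 3.793 = 18.039
α (item deleted) = (6/5)·(1 − 10.453/18.039) = 0.505

α = 0.505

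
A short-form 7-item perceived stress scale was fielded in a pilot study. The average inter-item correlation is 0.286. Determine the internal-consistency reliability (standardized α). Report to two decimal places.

α = 0.74

Standardized α = k·r̄ / (1 + (k−1)·r̄) = 7 × 0.286 / (1 + 6 × 0.286)
  = 2.0020 / 2.7160 = 0.74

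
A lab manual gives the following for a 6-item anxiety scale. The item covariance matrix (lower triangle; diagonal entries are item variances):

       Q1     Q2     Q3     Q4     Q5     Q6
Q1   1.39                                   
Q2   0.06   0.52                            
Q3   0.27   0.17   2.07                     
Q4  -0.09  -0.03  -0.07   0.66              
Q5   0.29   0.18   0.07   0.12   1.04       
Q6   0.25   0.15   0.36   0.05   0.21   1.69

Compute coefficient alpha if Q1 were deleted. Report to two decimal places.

coefficient alpha = 0.36

Remaining items: Q2, Q3, Q4, Q5, Q6 (k = 5).
ΣVar(i) = 0.52 + 2.07 + 0.66 + 1.04 + 1.69 = 5.98
Var(T) = 5.98 + 2 × 1.21 = 8.40
α (item deleted) = (5/4)·(1 − 5.98/8.40) = 0.36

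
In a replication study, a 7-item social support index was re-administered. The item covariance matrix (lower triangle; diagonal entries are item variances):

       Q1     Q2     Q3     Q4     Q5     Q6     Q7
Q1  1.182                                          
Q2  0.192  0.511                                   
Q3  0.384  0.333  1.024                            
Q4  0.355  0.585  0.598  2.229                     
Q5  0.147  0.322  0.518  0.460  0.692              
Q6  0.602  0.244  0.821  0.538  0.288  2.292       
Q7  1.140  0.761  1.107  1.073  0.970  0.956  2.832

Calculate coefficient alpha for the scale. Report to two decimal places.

α = 0.81

ΣVar(i) = 1.182 + 0.511 + 1.024 + 2.229 + 0.692 + 2.292 + 2.832 = 10.762
Σ_{i<j} σ_ij = 12.394
Var(T) = 10.762 + 2 × 12.394 = 35.550
α = (k/(k−1))·(1 − ΣVar(i)/Var(T)) = (7/6)·(1 − 10.762/35.550) = 0.81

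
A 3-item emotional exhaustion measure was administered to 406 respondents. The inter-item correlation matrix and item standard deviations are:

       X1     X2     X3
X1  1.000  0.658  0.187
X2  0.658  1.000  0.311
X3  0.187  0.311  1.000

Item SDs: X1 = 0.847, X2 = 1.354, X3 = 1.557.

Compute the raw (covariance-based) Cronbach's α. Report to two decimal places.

Cronbach's α = 0.60

Σσ²ᵢ = 0.847² + 1.354² + 1.557² = 4.9750
Covariances σ_ij = r_ij · s_i · s_j:
  σ(X1,X2) = 0.658 × 0.847 × 1.354 = 0.7546
  σ(X1,X3) = 0.187 × 0.847 × 1.557 = 0.2466
  σ(X2,X3) = 0.311 × 1.354 × 1.557 = 0.6556
σ²_T = Σσ²ᵢ + 2·Σσ_ij = 4.9750 + 2 × 1.6568 = 8.2886
α = (3/2)·(1 − 4.9750/8.2886) = 0.60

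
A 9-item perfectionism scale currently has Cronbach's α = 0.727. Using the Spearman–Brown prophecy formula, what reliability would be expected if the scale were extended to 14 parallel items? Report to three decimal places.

predicted reliability = 0.806

Length factor m = 14/9 = 1.5556
α' = m·α / (1 + (m−1)·α)
   = 14/9 × 0.727 / (1 + (14/9 − 1) × 0.727)
   = 1.1309 / 1.4039 = 0.806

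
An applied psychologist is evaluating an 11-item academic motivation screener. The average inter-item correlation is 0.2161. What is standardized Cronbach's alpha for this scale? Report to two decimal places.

Standardized α = k·r̄ / (1 + (k−1)·r̄) = 11 × 0.2161 / (1 + 10 × 0.2161)
  = 2.3771 / 3.1610 = 0.75

α = 0.75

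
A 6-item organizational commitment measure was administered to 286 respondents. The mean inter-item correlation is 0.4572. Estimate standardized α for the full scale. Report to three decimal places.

Standardized α = k·r̄ / (1 + (k−1)·r̄) = 6 × 0.4572 / (1 + 5 × 0.4572)
  = 2.7432 / 3.2860 = 0.835

standardized α = 0.835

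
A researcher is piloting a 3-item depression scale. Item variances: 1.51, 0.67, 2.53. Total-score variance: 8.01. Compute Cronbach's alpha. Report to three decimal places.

Cronbach's alpha = 0.618

Σσᵢ² = 1.51 + 0.67 + 2.53 = 4.71
α = (k/(k−1))·(1 − Σσᵢ²/σ²_T) = (3/2)·(1 − 4.71/8.01) = 0.618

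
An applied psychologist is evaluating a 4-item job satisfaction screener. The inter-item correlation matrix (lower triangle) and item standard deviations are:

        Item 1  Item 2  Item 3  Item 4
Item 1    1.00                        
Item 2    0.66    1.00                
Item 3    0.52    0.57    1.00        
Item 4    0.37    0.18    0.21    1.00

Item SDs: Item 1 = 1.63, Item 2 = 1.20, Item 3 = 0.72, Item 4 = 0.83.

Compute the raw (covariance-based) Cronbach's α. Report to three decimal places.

Σσ²ᵢ = 1.63² + 1.20² + 0.72² + 0.83² = 5.3042
Covariances σ_ij = r_ij · s_i · s_j:
  σ(Item 1,Item 2) = 0.66 × 1.63 × 1.20 = 1.2910
  σ(Item 1,Item 3) = 0.52 × 1.63 × 0.72 = 0.6103
  σ(Item 1,Item 4) = 0.37 × 1.63 × 0.83 = 0.5006
  σ(Item 2,Item 3) = 0.57 × 1.20 × 0.72 = 0.4925
  σ(Item 2,Item 4) = 0.18 × 1.20 × 0.83 = 0.1793
  σ(Item 3,Item 4) = 0.21 × 0.72 × 0.83 = 0.1255
σ²_T = Σσ²ᵢ + 2·Σσ_ij = 5.3042 + 2 × 3.1992 = 11.7026
α = (4/3)·(1 − 5.3042/11.7026) = 0.729

Cronbach's α = 0.729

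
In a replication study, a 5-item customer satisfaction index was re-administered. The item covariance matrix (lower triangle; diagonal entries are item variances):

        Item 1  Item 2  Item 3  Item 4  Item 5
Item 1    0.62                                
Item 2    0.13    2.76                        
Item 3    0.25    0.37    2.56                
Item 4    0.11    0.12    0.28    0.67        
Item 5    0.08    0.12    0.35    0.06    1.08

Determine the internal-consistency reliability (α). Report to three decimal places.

sum of item variances = 0.62 + 2.76 + 2.56 + 0.67 + 1.08 = 7.69
Sum of off-diagonal covariances = 1.87
Var(T) = 7.69 + 2 × 1.87 = 11.43
α = (k/(k−1))·(1 − sum of item variances/Var(T)) = (5/4)·(1 − 7.69/11.43) = 0.409

α = 0.409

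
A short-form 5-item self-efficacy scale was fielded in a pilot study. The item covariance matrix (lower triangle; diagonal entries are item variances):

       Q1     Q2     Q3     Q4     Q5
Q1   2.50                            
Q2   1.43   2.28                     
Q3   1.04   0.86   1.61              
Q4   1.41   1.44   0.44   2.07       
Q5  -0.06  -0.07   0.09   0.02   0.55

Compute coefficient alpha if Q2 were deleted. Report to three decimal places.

coefficient alpha = 0.622

Remaining items: Q1, Q3, Q4, Q5 (k = 4).
sum of item variances = 2.50 + 1.61 + 2.07 + 0.55 = 6.73
total variance = 6.73 + 2 × 2.94 = 12.61
α (item deleted) = (4/3)·(1 − 6.73/12.61) = 0.622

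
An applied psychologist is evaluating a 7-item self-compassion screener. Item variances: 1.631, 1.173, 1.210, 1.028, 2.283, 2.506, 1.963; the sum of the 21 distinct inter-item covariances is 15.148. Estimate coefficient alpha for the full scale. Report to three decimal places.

coefficient alpha = 0.840

ΣVar(i) = 1.631 + 1.173 + 1.210 + 1.028 + 2.283 + 2.506 + 1.963 = 11.794
Sum of distinct covariances = 15.148
total variance = ΣVar(i) + 2·Σcov = 11.794 + 2 × 15.148 = 42.090
α = (7/6)·(1 − 11.794/42.090) = 0.840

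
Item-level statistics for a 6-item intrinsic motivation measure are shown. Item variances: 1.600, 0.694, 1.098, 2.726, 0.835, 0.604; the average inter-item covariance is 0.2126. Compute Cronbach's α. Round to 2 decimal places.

ΣVar(i) = 1.600 + 0.694 + 1.098 + 2.726 + 0.835 + 0.604 = 7.557
Sum of the 15 distinct covariances = 15 × 0.2126 = 3.1890
Var(T) = ΣVar(i) + 2·Σcov = 7.557 + 2 × 3.1890 = 13.9350
α = (6/5)·(1 − 7.557/13.9350) = 0.55

Cronbach's α = 0.55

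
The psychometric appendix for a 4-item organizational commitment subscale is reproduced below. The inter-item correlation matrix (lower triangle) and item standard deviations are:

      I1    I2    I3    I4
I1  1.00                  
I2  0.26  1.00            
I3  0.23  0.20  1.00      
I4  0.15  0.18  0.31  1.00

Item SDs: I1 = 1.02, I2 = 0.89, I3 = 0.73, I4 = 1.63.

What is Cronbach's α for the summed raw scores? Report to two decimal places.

Σσ²ᵢ = 1.02² + 0.89² + 0.73² + 1.63² = 5.0223
Covariances σ_ij = r_ij · s_i · s_j:
  σ(I1,I2) = 0.26 × 1.02 × 0.89 = 0.2360
  σ(I1,I3) = 0.23 × 1.02 × 0.73 = 0.1713
  σ(I1,I4) = 0.15 × 1.02 × 1.63 = 0.2494
  σ(I2,I3) = 0.20 × 0.89 × 0.73 = 0.1299
  σ(I2,I4) = 0.18 × 0.89 × 1.63 = 0.2611
  σ(I3,I4) = 0.31 × 0.73 × 1.63 = 0.3689
σ²_T = Σσ²ᵢ + 2·Σσ_ij = 5.0223 + 2 × 1.4166 = 7.8555
α = (4/3)·(1 − 5.0223/7.8555) = 0.48

α = 0.48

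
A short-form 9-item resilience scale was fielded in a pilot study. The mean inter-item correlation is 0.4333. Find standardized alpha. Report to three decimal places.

standardized alpha = 0.873

Standardized α = k·r̄ / (1 + (k−1)·r̄) = 9 × 0.4333 / (1 + 8 × 0.4333)
  = 3.8997 / 4.4664 = 0.873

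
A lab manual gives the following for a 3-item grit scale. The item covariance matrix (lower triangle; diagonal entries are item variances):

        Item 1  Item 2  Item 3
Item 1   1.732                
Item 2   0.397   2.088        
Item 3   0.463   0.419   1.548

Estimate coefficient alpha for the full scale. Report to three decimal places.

coefficient alpha = 0.484

sum of item variances = 1.732 + 2.088 + 1.548 = 5.368
Σ_{i<j} σ_ij = 1.279
Var(T) = 5.368 + 2 × 1.279 = 7.926
α = (k/(k−1))·(1 − sum of item variances/Var(T)) = (3/2)·(1 − 5.368/7.926) = 0.484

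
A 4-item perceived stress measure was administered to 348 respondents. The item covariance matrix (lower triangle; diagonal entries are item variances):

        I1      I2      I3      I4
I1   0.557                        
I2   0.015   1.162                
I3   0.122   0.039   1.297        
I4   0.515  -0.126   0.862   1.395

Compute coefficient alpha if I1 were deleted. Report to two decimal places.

coefficient alpha = 0.43

Remaining items: I2, I3, I4 (k = 3).
Σσ²ᵢ = 1.162 + 1.297 + 1.395 = 3.854
σ²_total = 3.854 + 2 × 0.775 = 5.404
α (item deleted) = (3/2)·(1 − 3.854/5.404) = 0.43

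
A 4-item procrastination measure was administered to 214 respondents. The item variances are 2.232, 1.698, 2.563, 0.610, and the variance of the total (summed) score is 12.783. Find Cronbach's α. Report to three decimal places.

Σσᵢ² = 2.232 + 1.698 + 2.563 + 0.610 = 7.103
α = (k/(k−1))·(1 − Σσᵢ²/total variance) = (4/3)·(1 − 7.103/12.783) = 0.592

Cronbach's α = 0.592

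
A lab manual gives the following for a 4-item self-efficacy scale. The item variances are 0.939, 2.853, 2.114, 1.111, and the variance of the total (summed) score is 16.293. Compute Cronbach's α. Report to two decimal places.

sum of item variances = 0.939 + 2.853 + 2.114 + 1.111 = 7.017
α = (k/(k−1))·(1 − sum of item variances/total variance) = (4/3)·(1 − 7.017/16.293) = 0.76

α = 0.76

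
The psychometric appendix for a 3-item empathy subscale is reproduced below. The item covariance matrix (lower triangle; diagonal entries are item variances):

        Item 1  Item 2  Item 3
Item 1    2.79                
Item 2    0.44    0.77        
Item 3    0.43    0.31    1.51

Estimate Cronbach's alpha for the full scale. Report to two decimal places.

α = 0.48

Σσ²ᵢ = 2.79 + 0.77 + 1.51 = 5.07
Sum of off-diagonal covariances = 1.18
σ²_T = 5.07 + 2 × 1.18 = 7.43
α = (k/(k−1))·(1 − Σσ²ᵢ/σ²_T) = (3/2)·(1 − 5.07/7.43) = 0.48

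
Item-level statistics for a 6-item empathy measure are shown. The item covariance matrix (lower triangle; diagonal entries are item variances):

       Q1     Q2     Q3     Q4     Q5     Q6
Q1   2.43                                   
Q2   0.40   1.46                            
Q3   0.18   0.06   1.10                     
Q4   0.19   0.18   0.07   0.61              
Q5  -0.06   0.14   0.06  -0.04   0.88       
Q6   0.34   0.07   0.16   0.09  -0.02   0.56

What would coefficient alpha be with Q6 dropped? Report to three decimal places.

α = 0.334

Remaining items: Q1, Q2, Q3, Q4, Q5 (k = 5).
Σσ²ᵢ = 2.43 + 1.46 + 1.10 + 0.61 + 0.88 = 6.48
Var(T) = 6.48 + 2 × 1.18 = 8.84
α (item deleted) = (5/4)·(1 − 6.48/8.84) = 0.334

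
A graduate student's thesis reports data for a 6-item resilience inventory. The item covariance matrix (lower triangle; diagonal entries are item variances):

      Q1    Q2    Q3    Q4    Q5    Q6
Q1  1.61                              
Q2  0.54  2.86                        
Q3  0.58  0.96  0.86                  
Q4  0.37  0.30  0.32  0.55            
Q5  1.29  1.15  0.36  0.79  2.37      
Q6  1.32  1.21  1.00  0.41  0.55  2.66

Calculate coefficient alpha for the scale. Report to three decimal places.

α = 0.806

ΣVar(i) = 1.61 + 2.86 + 0.86 + 0.55 + 2.37 + 2.66 = 10.91
Sum of off-diagonal covariances = 11.15
σ²_T = 10.91 + 2 × 11.15 = 33.21
α = (k/(k−1))·(1 − ΣVar(i)/σ²_T) = (6/5)·(1 − 10.91/33.21) = 0.806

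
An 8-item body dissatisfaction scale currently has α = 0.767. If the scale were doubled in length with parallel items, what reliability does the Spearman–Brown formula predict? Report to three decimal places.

Length factor m = 2
α' = m·α / (1 + (m−1)·α)
   = 2 × 0.767 / (1 + (2 − 1) × 0.767)
   = 1.5340 / 1.7670 = 0.868

predicted reliability = 0.868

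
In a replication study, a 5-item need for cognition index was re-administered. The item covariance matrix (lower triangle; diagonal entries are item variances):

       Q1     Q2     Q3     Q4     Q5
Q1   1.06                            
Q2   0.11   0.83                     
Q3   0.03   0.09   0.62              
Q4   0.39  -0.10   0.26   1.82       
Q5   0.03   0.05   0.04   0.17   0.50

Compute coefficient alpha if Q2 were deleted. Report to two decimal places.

α = 0.42

Remaining items: Q1, Q3, Q4, Q5 (k = 4).
sum of item variances = 1.06 + 0.62 + 1.82 + 0.50 = 4.00
σ²_total = 4.00 + 2 × 0.92 = 5.84
α (item deleted) = (4/3)·(1 − 4.00/5.84) = 0.42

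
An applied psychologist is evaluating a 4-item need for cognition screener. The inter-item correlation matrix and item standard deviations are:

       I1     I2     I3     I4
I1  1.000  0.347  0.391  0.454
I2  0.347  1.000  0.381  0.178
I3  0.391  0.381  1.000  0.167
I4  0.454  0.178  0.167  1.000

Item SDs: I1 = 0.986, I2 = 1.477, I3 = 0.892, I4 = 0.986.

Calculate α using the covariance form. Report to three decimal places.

Σσ²ᵢ = 0.986² + 1.477² + 0.892² + 0.986² = 4.9216
Covariances σ_ij = r_ij · s_i · s_j:
  σ(I1,I2) = 0.347 × 0.986 × 1.477 = 0.5053
  σ(I1,I3) = 0.391 × 0.986 × 0.892 = 0.3439
  σ(I1,I4) = 0.454 × 0.986 × 0.986 = 0.4414
  σ(I2,I3) = 0.381 × 1.477 × 0.892 = 0.5020
  σ(I2,I4) = 0.178 × 1.477 × 0.986 = 0.2592
  σ(I3,I4) = 0.167 × 0.892 × 0.986 = 0.1469
σ²_T = Σσ²ᵢ + 2·Σσ_ij = 4.9216 + 2 × 2.1987 = 9.3190
α = (4/3)·(1 − 4.9216/9.3190) = 0.629

α = 0.629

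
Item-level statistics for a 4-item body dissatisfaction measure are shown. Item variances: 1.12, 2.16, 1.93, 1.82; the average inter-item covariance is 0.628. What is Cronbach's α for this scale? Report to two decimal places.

ΣVar(i) = 1.12 + 2.16 + 1.93 + 1.82 = 7.03
Sum of the 6 distinct covariances = 6 × 0.628 = 3.768
total variance = ΣVar(i) + 2·Σcov = 7.03 + 2 × 3.768 = 14.566
α = (4/3)·(1 − 7.03/14.566) = 0.69

α = 0.69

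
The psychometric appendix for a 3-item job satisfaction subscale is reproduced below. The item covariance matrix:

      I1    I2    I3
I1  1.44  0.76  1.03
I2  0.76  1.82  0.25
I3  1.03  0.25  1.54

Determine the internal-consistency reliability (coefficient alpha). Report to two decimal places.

sum of item variances = 1.44 + 1.82 + 1.54 = 4.80
Sum of the distinct covariances = 2.04
σ²_T = 4.80 + 2 × 2.04 = 8.88
α = (k/(k−1))·(1 − sum of item variances/σ²_T) = (3/2)·(1 − 4.80/8.88) = 0.69

coefficient alpha = 0.69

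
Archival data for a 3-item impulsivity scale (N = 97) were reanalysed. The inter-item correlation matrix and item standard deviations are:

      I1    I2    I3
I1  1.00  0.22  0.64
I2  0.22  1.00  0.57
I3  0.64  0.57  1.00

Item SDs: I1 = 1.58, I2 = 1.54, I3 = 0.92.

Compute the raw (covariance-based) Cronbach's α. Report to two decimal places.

Cronbach's α = 0.66

Σσ²ᵢ = 1.58² + 1.54² + 0.92² = 5.7144
Covariances σ_ij = r_ij · s_i · s_j:
  σ(I1,I2) = 0.22 × 1.58 × 1.54 = 0.5353
  σ(I1,I3) = 0.64 × 1.58 × 0.92 = 0.9303
  σ(I2,I3) = 0.57 × 1.54 × 0.92 = 0.8076
σ²_T = Σσ²ᵢ + 2·Σσ_ij = 5.7144 + 2 × 2.2732 = 10.2608
α = (3/2)·(1 − 5.7144/10.2608) = 0.66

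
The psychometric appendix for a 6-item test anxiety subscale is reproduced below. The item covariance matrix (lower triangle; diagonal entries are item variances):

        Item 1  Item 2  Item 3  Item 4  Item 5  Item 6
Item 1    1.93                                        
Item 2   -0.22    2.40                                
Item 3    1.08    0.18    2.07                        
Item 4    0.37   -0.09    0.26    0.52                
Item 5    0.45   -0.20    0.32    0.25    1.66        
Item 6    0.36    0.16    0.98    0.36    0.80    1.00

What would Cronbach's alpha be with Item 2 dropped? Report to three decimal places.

Cronbach's alpha = 0.741

Remaining items: Item 1, Item 3, Item 4, Item 5, Item 6 (k = 5).
ΣVar(i) = 1.93 + 2.07 + 0.52 + 1.66 + 1.00 = 7.18
σ²_total = 7.18 + 2 × 5.23 = 17.64
α (item deleted) = (5/4)·(1 − 7.18/17.64) = 0.741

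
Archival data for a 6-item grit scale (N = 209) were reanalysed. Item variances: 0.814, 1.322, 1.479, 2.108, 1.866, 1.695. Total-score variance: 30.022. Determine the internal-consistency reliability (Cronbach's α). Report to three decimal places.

Σσᵢ² = 0.814 + 1.322 + 1.479 + 2.108 + 1.866 + 1.695 = 9.284
α = (k/(k−1))·(1 − Σσᵢ²/Var(T)) = (6/5)·(1 − 9.284/30.022) = 0.829

α = 0.829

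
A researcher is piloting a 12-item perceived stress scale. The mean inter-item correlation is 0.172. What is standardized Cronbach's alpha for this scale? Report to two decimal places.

α = 0.71

Standardized α = k·r̄ / (1 + (k−1)·r̄) = 12 × 0.172 / (1 + 11 × 0.172)
  = 2.0640 / 2.8920 = 0.71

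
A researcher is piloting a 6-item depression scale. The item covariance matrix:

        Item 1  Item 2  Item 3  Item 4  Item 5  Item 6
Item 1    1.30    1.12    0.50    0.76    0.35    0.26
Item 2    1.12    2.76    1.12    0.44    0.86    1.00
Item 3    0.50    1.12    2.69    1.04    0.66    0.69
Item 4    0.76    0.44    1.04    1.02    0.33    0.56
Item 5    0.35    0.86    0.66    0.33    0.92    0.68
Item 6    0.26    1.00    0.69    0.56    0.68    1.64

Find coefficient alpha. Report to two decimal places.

coefficient alpha = 0.80

ΣVar(i) = 1.30 + 2.76 + 2.69 + 1.02 + 0.92 + 1.64 = 10.33
Sum of off-diagonal covariances = 10.37
σ²_total = 10.33 + 2 × 10.37 = 31.07
α = (k/(k−1))·(1 − ΣVar(i)/σ²_total) = (6/5)·(1 − 10.33/31.07) = 0.80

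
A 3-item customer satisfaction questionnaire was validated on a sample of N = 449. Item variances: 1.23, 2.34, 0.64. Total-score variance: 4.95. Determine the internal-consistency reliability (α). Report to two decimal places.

α = 0.22

ΣVar(i) = 1.23 + 2.34 + 0.64 = 4.21
α = (k/(k−1))·(1 − ΣVar(i)/σ²_T) = (3/2)·(1 − 4.21/4.95) = 0.22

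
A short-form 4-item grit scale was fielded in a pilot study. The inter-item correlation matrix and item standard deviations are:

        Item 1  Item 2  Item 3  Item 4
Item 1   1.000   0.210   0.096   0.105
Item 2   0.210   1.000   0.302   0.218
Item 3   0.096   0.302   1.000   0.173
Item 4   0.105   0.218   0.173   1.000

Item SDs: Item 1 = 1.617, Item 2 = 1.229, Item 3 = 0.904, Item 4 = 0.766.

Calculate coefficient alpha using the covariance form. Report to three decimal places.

Σσ²ᵢ = 1.617² + 1.229² + 0.904² + 0.766² = 5.5291
Covariances σ_ij = r_ij · s_i · s_j:
  σ(Item 1,Item 2) = 0.210 × 1.617 × 1.229 = 0.4173
  σ(Item 1,Item 3) = 0.096 × 1.617 × 0.904 = 0.1403
  σ(Item 1,Item 4) = 0.105 × 1.617 × 0.766 = 0.1301
  σ(Item 2,Item 3) = 0.302 × 1.229 × 0.904 = 0.3355
  σ(Item 2,Item 4) = 0.218 × 1.229 × 0.766 = 0.2052
  σ(Item 3,Item 4) = 0.173 × 0.904 × 0.766 = 0.1198
σ²_T = Σσ²ᵢ + 2·Σσ_ij = 5.5291 + 2 × 1.3482 = 8.2255
α = (4/3)·(1 − 5.5291/8.2255) = 0.437

coefficient alpha = 0.437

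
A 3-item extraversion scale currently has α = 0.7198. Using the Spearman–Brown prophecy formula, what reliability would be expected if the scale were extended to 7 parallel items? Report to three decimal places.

predicted reliability = 0.857

Length factor m = 7/3 = 2.3333
α' = m·α / (1 + (m−1)·α)
   = 7/3 × 0.7198 / (1 + (7/3 − 1) × 0.7198)
   = 1.6795 / 1.9597 = 0.857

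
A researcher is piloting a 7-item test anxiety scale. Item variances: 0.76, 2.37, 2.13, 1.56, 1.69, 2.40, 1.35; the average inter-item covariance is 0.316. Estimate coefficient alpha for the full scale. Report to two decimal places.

coefficient alpha = 0.61

Σσ²ᵢ = 0.76 + 2.37 + 2.13 + 1.56 + 1.69 + 2.40 + 1.35 = 12.26
Sum of the 21 distinct covariances = 21 × 0.316 = 6.636
σ²_T = Σσ²ᵢ + 2·Σcov = 12.26 + 2 × 6.636 = 25.532
α = (7/6)·(1 − 12.26/25.532) = 0.61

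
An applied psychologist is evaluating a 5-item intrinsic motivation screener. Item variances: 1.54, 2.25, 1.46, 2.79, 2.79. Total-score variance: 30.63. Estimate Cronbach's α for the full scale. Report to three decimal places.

Σσ²ᵢ = 1.54 + 2.25 + 1.46 + 2.79 + 2.79 = 10.83
α = (k/(k−1))·(1 − Σσ²ᵢ/Var(T)) = (5/4)·(1 − 10.83/30.63) = 0.808

Cronbach's α = 0.808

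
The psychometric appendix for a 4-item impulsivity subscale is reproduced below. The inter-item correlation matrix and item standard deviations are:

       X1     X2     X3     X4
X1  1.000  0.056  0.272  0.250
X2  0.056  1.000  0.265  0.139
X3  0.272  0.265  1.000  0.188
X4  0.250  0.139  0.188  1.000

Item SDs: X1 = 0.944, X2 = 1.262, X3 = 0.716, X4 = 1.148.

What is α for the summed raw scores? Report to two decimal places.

α = 0.45

Σσ²ᵢ = 0.944² + 1.262² + 0.716² + 1.148² = 4.3143
Covariances σ_ij = r_ij · s_i · s_j:
  σ(X1,X2) = 0.056 × 0.944 × 1.262 = 0.0667
  σ(X1,X3) = 0.272 × 0.944 × 0.716 = 0.1838
  σ(X1,X4) = 0.250 × 0.944 × 1.148 = 0.2709
  σ(X2,X3) = 0.265 × 1.262 × 0.716 = 0.2395
  σ(X2,X4) = 0.139 × 1.262 × 1.148 = 0.2014
  σ(X3,X4) = 0.188 × 0.716 × 1.148 = 0.1545
σ²_T = Σσ²ᵢ + 2·Σσ_ij = 4.3143 + 2 × 1.1168 = 6.5479
α = (4/3)·(1 − 4.3143/6.5479) = 0.45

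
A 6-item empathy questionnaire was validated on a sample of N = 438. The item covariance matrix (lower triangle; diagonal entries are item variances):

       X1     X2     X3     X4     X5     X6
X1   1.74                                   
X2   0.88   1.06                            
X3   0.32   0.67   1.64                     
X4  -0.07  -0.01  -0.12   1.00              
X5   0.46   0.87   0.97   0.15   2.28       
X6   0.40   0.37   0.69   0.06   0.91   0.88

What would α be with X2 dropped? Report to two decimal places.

α = 0.62

Remaining items: X1, X3, X4, X5, X6 (k = 5).
Σσ²ᵢ = 1.74 + 1.64 + 1.00 + 2.28 + 0.88 = 7.54
σ²_T = 7.54 + 2 × 3.77 = 15.08
α (item deleted) = (5/4)·(1 − 7.54/15.08) = 0.62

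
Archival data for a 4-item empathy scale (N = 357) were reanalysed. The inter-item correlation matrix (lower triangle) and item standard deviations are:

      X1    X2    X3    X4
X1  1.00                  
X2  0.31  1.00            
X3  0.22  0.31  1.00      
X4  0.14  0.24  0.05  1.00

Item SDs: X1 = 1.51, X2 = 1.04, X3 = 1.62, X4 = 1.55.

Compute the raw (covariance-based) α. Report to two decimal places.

Σσ²ᵢ = 1.51² + 1.04² + 1.62² + 1.55² = 8.3886
Covariances σ_ij = r_ij · s_i · s_j:
  σ(X1,X2) = 0.31 × 1.51 × 1.04 = 0.4868
  σ(X1,X3) = 0.22 × 1.51 × 1.62 = 0.5382
  σ(X1,X4) = 0.14 × 1.51 × 1.55 = 0.3277
  σ(X2,X3) = 0.31 × 1.04 × 1.62 = 0.5223
  σ(X2,X4) = 0.24 × 1.04 × 1.55 = 0.3869
  σ(X3,X4) = 0.05 × 1.62 × 1.55 = 0.1256
σ²_T = Σσ²ᵢ + 2·Σσ_ij = 8.3886 + 2 × 2.3875 = 13.1636
α = (4/3)·(1 − 8.3886/13.1636) = 0.48

α = 0.48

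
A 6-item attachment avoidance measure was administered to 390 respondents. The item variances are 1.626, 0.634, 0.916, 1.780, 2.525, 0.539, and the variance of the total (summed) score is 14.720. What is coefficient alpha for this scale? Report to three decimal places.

Σσ²ᵢ = 1.626 + 0.634 + 0.916 + 1.780 + 2.525 + 0.539 = 8.020
α = (k/(k−1))·(1 − Σσ²ᵢ/total variance) = (6/5)·(1 − 8.020/14.720) = 0.546

coefficient alpha = 0.546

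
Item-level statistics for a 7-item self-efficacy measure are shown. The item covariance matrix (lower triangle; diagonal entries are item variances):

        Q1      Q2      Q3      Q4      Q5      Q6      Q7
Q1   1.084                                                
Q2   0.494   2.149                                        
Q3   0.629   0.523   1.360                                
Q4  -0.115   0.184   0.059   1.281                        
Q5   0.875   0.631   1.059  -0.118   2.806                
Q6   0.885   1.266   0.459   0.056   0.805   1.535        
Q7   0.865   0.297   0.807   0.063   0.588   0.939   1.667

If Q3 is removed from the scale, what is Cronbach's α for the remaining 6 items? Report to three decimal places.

Remaining items: Q1, Q2, Q4, Q5, Q6, Q7 (k = 6).
Σσ²ᵢ = 1.084 + 2.149 + 1.281 + 2.806 + 1.535 + 1.667 = 10.522
σ²_total = 10.522 + 2 × 7.715 = 25.952
α (item deleted) = (6/5)·(1 − 10.522/25.952) = 0.713

Cronbach's α = 0.713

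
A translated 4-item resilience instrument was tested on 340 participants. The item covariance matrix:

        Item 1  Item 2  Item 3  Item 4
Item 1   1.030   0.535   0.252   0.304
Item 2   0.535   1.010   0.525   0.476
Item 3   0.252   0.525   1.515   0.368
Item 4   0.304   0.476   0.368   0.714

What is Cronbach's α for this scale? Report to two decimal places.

Σσ²ᵢ = 1.030 + 1.010 + 1.515 + 0.714 = 4.269
Sum of off-diagonal covariances = 2.460
σ²_T = 4.269 + 2 × 2.460 = 9.189
α = (k/(k−1))·(1 − Σσ²ᵢ/σ²_T) = (4/3)·(1 − 4.269/9.189) = 0.71

Cronbach's α = 0.71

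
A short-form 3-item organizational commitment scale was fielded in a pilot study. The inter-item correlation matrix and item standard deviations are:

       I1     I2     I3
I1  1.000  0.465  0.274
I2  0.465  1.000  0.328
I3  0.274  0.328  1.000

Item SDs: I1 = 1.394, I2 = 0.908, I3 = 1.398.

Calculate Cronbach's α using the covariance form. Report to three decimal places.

Σσ²ᵢ = 1.394² + 0.908² + 1.398² = 4.7221
Covariances σ_ij = r_ij · s_i · s_j:
  σ(I1,I2) = 0.465 × 1.394 × 0.908 = 0.5886
  σ(I1,I3) = 0.274 × 1.394 × 1.398 = 0.5340
  σ(I2,I3) = 0.328 × 0.908 × 1.398 = 0.4164
σ²_T = Σσ²ᵢ + 2·Σσ_ij = 4.7221 + 2 × 1.5390 = 7.8001
α = (3/2)·(1 − 4.7221/7.8001) = 0.592

Cronbach's α = 0.592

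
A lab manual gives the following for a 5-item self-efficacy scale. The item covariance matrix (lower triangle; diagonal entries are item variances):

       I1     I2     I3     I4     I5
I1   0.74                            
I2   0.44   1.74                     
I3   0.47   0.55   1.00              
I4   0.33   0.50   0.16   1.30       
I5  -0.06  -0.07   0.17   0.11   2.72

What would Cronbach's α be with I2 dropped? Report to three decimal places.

Remaining items: I1, I3, I4, I5 (k = 4).
Σσ²ᵢ = 0.74 + 1.00 + 1.30 + 2.72 = 5.76
σ²_total = 5.76 + 2 × 1.18 = 8.12
α (item deleted) = (4/3)·(1 − 5.76/8.12) = 0.388

α = 0.388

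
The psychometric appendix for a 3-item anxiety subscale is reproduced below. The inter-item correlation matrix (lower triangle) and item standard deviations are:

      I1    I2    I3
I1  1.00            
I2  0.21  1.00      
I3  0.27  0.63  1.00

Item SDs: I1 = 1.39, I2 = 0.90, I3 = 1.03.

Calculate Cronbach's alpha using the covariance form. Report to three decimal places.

α = 0.590

Σσ²ᵢ = 1.39² + 0.90² + 1.03² = 3.8030
Covariances σ_ij = r_ij · s_i · s_j:
  σ(I1,I2) = 0.21 × 1.39 × 0.90 = 0.2627
  σ(I1,I3) = 0.27 × 1.39 × 1.03 = 0.3866
  σ(I2,I3) = 0.63 × 0.90 × 1.03 = 0.5840
σ²_T = Σσ²ᵢ + 2·Σσ_ij = 3.8030 + 2 × 1.2333 = 6.2696
α = (3/2)·(1 − 3.8030/6.2696) = 0.590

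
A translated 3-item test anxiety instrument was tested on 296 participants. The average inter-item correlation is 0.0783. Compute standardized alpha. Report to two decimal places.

α = 0.20

Standardized α = k·r̄ / (1 + (k−1)·r̄) = 3 × 0.0783 / (1 + 2 × 0.0783)
  = 0.2349 / 1.1566 = 0.20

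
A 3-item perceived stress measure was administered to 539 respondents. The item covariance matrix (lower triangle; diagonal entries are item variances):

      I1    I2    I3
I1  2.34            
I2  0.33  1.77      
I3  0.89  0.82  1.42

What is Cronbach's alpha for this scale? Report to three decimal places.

α = 0.637

ΣVar(i) = 2.34 + 1.77 + 1.42 = 5.53
Sum of off-diagonal covariances = 2.04
σ²_T = 5.53 + 2 × 2.04 = 9.61
α = (k/(k−1))·(1 − ΣVar(i)/σ²_T) = (3/2)·(1 − 5.53/9.61) = 0.637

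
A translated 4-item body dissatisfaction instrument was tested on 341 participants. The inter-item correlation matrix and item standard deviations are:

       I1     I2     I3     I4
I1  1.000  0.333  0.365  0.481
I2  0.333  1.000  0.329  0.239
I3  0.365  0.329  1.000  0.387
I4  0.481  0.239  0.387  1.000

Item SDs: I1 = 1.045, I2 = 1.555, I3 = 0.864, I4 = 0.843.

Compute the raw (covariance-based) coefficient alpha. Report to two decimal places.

Σσ²ᵢ = 1.045² + 1.555² + 0.864² + 0.843² = 4.9672
Covariances σ_ij = r_ij · s_i · s_j:
  σ(I1,I2) = 0.333 × 1.045 × 1.555 = 0.5411
  σ(I1,I3) = 0.365 × 1.045 × 0.864 = 0.3296
  σ(I1,I4) = 0.481 × 1.045 × 0.843 = 0.4237
  σ(I2,I3) = 0.329 × 1.555 × 0.864 = 0.4420
  σ(I2,I4) = 0.239 × 1.555 × 0.843 = 0.3133
  σ(I3,I4) = 0.387 × 0.864 × 0.843 = 0.2819
σ²_T = Σσ²ᵢ + 2·Σσ_ij = 4.9672 + 2 × 2.3316 = 9.6304
α = (4/3)·(1 − 4.9672/9.6304) = 0.65

coefficient alpha = 0.65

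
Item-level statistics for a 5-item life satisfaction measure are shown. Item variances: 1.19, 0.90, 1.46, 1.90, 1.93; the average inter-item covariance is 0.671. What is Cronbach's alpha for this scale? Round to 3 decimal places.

Σσ²ᵢ = 1.19 + 0.90 + 1.46 + 1.90 + 1.93 = 7.38
Sum of the 10 distinct covariances = 10 × 0.671 = 6.710
total variance = Σσ²ᵢ + 2·Σcov = 7.38 + 2 × 6.710 = 20.800
α = (5/4)·(1 − 7.38/20.800) = 0.806

Cronbach's alpha = 0.806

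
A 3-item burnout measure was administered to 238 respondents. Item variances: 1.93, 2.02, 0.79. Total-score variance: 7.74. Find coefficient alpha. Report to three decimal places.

Σσᵢ² = 1.93 + 2.02 + 0.79 = 4.74
α = (k/(k−1))·(1 − Σσᵢ²/σ²_T) = (3/2)·(1 − 4.74/7.74) = 0.581

α = 0.581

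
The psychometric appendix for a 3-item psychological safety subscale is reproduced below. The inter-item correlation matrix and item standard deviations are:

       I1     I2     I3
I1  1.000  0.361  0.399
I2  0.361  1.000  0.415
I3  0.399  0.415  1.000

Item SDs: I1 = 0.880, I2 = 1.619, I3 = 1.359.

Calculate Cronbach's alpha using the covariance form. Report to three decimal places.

Σσ²ᵢ = 0.880² + 1.619² + 1.359² = 5.2424
Covariances σ_ij = r_ij · s_i · s_j:
  σ(I1,I2) = 0.361 × 0.880 × 1.619 = 0.5143
  σ(I1,I3) = 0.399 × 0.880 × 1.359 = 0.4772
  σ(I2,I3) = 0.415 × 1.619 × 1.359 = 0.9131
σ²_T = Σσ²ᵢ + 2·Σσ_ij = 5.2424 + 2 × 1.9046 = 9.0516
α = (3/2)·(1 − 5.2424/9.0516) = 0.631

α = 0.631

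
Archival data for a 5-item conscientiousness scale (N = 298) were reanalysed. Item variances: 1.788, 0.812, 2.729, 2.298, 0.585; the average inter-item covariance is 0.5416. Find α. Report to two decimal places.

α = 0.71

ΣVar(i) = 1.788 + 0.812 + 2.729 + 2.298 + 0.585 = 8.212
Sum of the 10 distinct covariances = 10 × 0.5416 = 5.4160
σ²_total = ΣVar(i) + 2·Σcov = 8.212 + 2 × 5.4160 = 19.0440
α = (5/4)·(1 − 8.212/19.0440) = 0.71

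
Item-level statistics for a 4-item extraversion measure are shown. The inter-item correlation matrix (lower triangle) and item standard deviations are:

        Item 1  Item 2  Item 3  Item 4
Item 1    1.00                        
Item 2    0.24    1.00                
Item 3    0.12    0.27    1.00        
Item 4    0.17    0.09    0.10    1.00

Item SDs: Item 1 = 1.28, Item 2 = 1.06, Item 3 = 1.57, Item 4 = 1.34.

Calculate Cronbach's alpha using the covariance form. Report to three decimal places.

α = 0.426

Σσ²ᵢ = 1.28² + 1.06² + 1.57² + 1.34² = 7.0225
Covariances σ_ij = r_ij · s_i · s_j:
  σ(Item 1,Item 2) = 0.24 × 1.28 × 1.06 = 0.3256
  σ(Item 1,Item 3) = 0.12 × 1.28 × 1.57 = 0.2412
  σ(Item 1,Item 4) = 0.17 × 1.28 × 1.34 = 0.2916
  σ(Item 2,Item 3) = 0.27 × 1.06 × 1.57 = 0.4493
  σ(Item 2,Item 4) = 0.09 × 1.06 × 1.34 = 0.1278
  σ(Item 3,Item 4) = 0.10 × 1.57 × 1.34 = 0.2104
σ²_T = Σσ²ᵢ + 2·Σσ_ij = 7.0225 + 2 × 1.6459 = 10.3143
α = (4/3)·(1 − 7.0225/10.3143) = 0.426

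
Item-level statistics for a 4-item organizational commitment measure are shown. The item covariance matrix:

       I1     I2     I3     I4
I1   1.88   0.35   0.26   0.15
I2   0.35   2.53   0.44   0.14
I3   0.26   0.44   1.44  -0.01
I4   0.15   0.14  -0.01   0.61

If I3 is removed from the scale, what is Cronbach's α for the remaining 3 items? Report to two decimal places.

Remaining items: I1, I2, I4 (k = 3).
Σσ²ᵢ = 1.88 + 2.53 + 0.61 = 5.02
σ²_total = 5.02 + 2 × 0.64 = 6.30
α (item deleted) = (3/2)·(1 − 5.02/6.30) = 0.30

Cronbach's α = 0.30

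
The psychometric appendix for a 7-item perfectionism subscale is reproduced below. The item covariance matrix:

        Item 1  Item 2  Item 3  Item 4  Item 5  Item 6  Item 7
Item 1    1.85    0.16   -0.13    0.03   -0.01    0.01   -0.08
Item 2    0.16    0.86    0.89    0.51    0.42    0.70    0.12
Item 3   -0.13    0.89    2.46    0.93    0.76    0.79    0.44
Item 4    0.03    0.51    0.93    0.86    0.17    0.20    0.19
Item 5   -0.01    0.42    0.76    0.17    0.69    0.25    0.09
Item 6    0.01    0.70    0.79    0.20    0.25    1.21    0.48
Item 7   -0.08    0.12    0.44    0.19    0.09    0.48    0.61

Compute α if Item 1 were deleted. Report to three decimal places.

Remaining items: Item 2, Item 3, Item 4, Item 5, Item 6, Item 7 (k = 6).
ΣVar(i) = 0.86 + 2.46 + 0.86 + 0.69 + 1.21 + 0.61 = 6.69
σ²_T = 6.69 + 2 × 6.94 = 20.57
α (item deleted) = (6/5)·(1 − 6.69/20.57) = 0.810

α = 0.810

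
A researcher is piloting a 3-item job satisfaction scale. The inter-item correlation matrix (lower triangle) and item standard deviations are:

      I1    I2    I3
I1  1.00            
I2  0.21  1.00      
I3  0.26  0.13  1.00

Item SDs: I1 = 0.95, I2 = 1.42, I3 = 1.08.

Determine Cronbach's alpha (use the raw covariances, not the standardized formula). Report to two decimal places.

Σσ²ᵢ = 0.95² + 1.42² + 1.08² = 4.0853
Covariances σ_ij = r_ij · s_i · s_j:
  σ(I1,I2) = 0.21 × 0.95 × 1.42 = 0.2833
  σ(I1,I3) = 0.26 × 0.95 × 1.08 = 0.2668
  σ(I2,I3) = 0.13 × 1.42 × 1.08 = 0.1994
σ²_T = Σσ²ᵢ + 2·Σσ_ij = 4.0853 + 2 × 0.7495 = 5.5843
α = (3/2)·(1 − 4.0853/5.5843) = 0.40

α = 0.40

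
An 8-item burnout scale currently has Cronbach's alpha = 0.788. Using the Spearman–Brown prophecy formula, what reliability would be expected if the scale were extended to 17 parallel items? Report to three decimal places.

predicted reliability = 0.888

Length factor m = 17/8 = 2.1250
α' = m·α / (1 + (m−1)·α)
   = 17/8 × 0.788 / (1 + (17/8 − 1) × 0.788)
   = 1.6745 / 1.8865 = 0.888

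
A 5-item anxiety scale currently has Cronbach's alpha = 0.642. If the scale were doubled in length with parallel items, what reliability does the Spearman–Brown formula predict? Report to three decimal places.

Length factor m = 2
α' = m·α / (1 + (m−1)·α)
   = 2 × 0.642 / (1 + (2 − 1) × 0.642)
   = 1.2840 / 1.6420 = 0.782

predicted reliability = 0.782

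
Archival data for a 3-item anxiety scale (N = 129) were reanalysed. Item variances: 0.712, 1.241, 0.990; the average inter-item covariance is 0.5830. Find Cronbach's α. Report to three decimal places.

ΣVar(i) = 0.712 + 1.241 + 0.990 = 2.943
Sum of the 3 distinct covariances = 3 × 0.5830 = 1.7490
total variance = ΣVar(i) + 2·Σcov = 2.943 + 2 × 1.7490 = 6.4410
α = (3/2)·(1 − 2.943/6.4410) = 0.815

α = 0.815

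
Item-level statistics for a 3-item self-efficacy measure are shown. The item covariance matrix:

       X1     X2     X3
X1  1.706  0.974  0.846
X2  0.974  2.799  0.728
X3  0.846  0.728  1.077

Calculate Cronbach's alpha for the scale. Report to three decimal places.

ΣVar(i) = 1.706 + 2.799 + 1.077 = 5.582
Sum of off-diagonal covariances = 2.548
total variance = 5.582 + 2 × 2.548 = 10.678
α = (k/(k−1))·(1 − ΣVar(i)/total variance) = (3/2)·(1 − 5.582/10.678) = 0.716

α = 0.716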